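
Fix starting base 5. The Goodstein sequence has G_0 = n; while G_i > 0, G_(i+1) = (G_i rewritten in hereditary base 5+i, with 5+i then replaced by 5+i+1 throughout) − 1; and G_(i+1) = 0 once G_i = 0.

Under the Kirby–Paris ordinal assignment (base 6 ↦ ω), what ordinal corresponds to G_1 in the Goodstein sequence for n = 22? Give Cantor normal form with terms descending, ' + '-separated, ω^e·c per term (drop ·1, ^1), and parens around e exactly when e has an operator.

ω·4 + 1

[0] 22 ≡ 4·5 + 2 (base 5). Lift 6: 26. −1: 25.
[1] 25 ≡ 4·6 + 1 (base 6). Lift 7: 29. −1: 28.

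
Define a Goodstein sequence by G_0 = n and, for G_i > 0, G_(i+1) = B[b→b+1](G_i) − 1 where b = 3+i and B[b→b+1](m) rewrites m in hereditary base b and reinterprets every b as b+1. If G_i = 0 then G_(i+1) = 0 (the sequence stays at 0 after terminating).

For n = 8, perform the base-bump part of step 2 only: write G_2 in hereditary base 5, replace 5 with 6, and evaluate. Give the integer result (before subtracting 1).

12

8 —HB3→ 2·3 + 2 —bump→ 2·4 + 2 = 10 —(−1)→ 9
9 —HB4→ 2·4 + 1 —bump→ 2·5 + 1 = 11 —(−1)→ 10
10 —HB5→ 2·5 —bump→ 2·6 = 12 —(−1)→ 11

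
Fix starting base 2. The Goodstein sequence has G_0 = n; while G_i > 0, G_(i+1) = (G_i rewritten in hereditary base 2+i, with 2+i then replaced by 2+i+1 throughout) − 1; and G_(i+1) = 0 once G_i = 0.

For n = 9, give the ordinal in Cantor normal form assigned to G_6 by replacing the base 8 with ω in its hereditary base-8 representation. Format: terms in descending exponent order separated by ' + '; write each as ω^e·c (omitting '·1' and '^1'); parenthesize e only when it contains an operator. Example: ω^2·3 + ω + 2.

ω^ω·3 + ω^3·3 + ω^2·3 + ω·2 + 7

G_0 = 9. HB_2(9) = 2^(2 + 1) + 1. Bump = 82. G_1 = 81.
G_1 = 81. HB_3(81) = 3^(3 + 1). Bump = 1024. G_2 = 1023.
G_2 = 1023. HB_4(1023) = 3·4^4 + 3·4^3 + 3·4^2 + 3·4 + 3. Bump = 9843. G_3 = 9842.
G_3 = 9842. HB_5(9842) = 3·5^5 + 3·5^3 + 3·5^2 + 3·5 + 2. Bump = 140744. G_4 = 140743.
G_4 = 140743. HB_6(140743) = 3·6^6 + 3·6^3 + 3·6^2 + 3·6 + 1. Bump = 2471827. G_5 = 2471826.
G_5 = 2471826. HB_7(2471826) = 3·7^7 + 3·7^3 + 3·7^2 + 3·7. Bump = 50333400. G_6 = 50333399.
G_6 = 50333399. HB_8(50333399) = 3·8^8 + 3·8^3 + 3·8^2 + 2·8 + 7. Bump = 1162263922. G_7 = 1162263921.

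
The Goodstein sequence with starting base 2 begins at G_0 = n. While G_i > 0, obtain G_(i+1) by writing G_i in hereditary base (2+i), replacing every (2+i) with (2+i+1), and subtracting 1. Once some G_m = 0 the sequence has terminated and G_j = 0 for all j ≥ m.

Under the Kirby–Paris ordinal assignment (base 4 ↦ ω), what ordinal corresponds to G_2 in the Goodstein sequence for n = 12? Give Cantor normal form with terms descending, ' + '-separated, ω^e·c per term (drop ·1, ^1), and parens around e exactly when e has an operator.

G_0=12  [base 2] 2^(2 + 1) + 2^2  →[2↦3]→  3^(3 + 1) + 3^3 = 108  −1 ⇒ G_1=107
G_1=107  [base 3] 3^(3 + 1) + 2·3^2 + 2·3 + 2  →[3↦4]→  4^(4 + 1) + 2·4^2 + 2·4 + 2 = 1066  −1 ⇒ G_2=1065

ω^(ω + 1) + ω^2·2 + ω·2 + 1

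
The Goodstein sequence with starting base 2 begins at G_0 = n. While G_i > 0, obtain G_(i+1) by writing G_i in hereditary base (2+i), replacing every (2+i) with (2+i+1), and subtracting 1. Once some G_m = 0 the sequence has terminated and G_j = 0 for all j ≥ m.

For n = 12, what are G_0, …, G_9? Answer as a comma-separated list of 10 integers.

12, 107, 1065, 15685, 280019, 5764910, 134217867, 3486784574, 100000000211, 3138428376974

step 0: 12 = 2^(2 + 1) + 2^2; sub 3 for 2: 3^(3 + 1) + 3^3; = 108; G_1 = 108−1 = 107
step 1: 107 = 3^(3 + 1) + 2·3^2 + 2·3 + 2; sub 4 for 3: 4^(4 + 1) + 2·4^2 + 2·4 + 2; = 1066; G_2 = 1066−1 = 1065
step 2: 1065 = 4^(4 + 1) + 2·4^2 + 2·4 + 1; sub 5 for 4: 5^(5 + 1) + 2·5^2 + 2·5 + 1; = 15686; G_3 = 15686−1 = 15685
step 3: 15685 = 5^(5 + 1) + 2·5^2 + 2·5; sub 6 for 5: 6^(6 + 1) + 2·6^2 + 2·6; = 280020; G_4 = 280020−1 = 280019
step 4: 280019 = 6^(6 + 1) + 2·6^2 + 6 + 5; sub 7 for 6: 7^(7 + 1) + 2·7^2 + 7 + 5; = 5764911; G_5 = 5764911−1 = 5764910
step 5: 5764910 = 7^(7 + 1) + 2·7^2 + 7 + 4; sub 8 for 7: 8^(8 + 1) + 2·8^2 + 8 + 4; = 134217868; G_6 = 134217868−1 = 134217867
step 6: 134217867 = 8^(8 + 1) + 2·8^2 + 8 + 3; sub 9 for 8: 9^(9 + 1) + 2·9^2 + 9 + 3; = 3486784575; G_7 = 3486784575−1 = 3486784574
step 7: 3486784574 = 9^(9 + 1) + 2·9^2 + 9 + 2; sub 10 for 9: 10^(10 + 1) + 2·10^2 + 10 + 2; = 100000000212; G_8 = 100000000212−1 = 100000000211
step 8: 100000000211 = 10^(10 + 1) + 2·10^2 + 10 + 1; sub 11 for 10: 11^(11 + 1) + 2·11^2 + 11 + 1; = 3138428376975; G_9 = 3138428376975−1 = 3138428376974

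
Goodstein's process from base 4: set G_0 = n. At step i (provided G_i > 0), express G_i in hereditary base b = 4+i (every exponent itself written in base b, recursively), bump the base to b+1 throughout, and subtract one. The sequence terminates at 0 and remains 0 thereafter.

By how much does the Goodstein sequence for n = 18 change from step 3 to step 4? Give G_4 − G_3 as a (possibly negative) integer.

5

(0) 18|_4 = 4^2 + 2 ↦ 5^2 + 2|_5 = 27 ⇒ 26
(1) 26|_5 = 5^2 + 1 ↦ 6^2 + 1|_6 = 37 ⇒ 36
(2) 36|_6 = 6^2 ↦ 7^2|_7 = 49 ⇒ 48
(3) 48|_7 = 6·7 + 6 ↦ 6·8 + 6|_8 = 54 ⇒ 53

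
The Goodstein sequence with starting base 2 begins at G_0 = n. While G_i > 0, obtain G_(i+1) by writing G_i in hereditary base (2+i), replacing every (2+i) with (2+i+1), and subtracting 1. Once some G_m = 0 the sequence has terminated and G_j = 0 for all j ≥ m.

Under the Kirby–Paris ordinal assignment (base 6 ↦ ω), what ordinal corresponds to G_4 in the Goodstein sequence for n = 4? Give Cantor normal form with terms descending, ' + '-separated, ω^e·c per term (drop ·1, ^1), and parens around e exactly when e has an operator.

4 —HB2→ 2^2 —bump→ 3^3 = 27 —(−1)→ 26
26 —HB3→ 2·3^2 + 2·3 + 2 —bump→ 2·4^2 + 2·4 + 2 = 42 —(−1)→ 41
41 —HB4→ 2·4^2 + 2·4 + 1 —bump→ 2·5^2 + 2·5 + 1 = 61 —(−1)→ 60
60 —HB5→ 2·5^2 + 2·5 —bump→ 2·6^2 + 2·6 = 84 —(−1)→ 83
83 —HB6→ 2·6^2 + 6 + 5 —bump→ 2·7^2 + 7 + 5 = 110 —(−1)→ 109

ω^2·2 + ω + 5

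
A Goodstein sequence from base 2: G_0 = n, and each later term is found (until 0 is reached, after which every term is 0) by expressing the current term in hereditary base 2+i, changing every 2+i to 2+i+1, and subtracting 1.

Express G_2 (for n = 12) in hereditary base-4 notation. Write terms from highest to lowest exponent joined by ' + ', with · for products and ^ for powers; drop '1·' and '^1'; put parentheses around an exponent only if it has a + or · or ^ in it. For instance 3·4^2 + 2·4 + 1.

4^(4 + 1) + 2·4^2 + 2·4 + 1

(0) 12|_2 = 2^(2 + 1) + 2^2 ↦ 3^(3 + 1) + 3^3|_3 = 108 ⇒ 107
(1) 107|_3 = 3^(3 + 1) + 2·3^2 + 2·3 + 2 ↦ 4^(4 + 1) + 2·4^2 + 2·4 + 2|_4 = 1066 ⇒ 1065
(2) 1065|_4 = 4^(4 + 1) + 2·4^2 + 2·4 + 1 ↦ 5^(5 + 1) + 2·5^2 + 2·5 + 1|_5 = 15686 ⇒ 15685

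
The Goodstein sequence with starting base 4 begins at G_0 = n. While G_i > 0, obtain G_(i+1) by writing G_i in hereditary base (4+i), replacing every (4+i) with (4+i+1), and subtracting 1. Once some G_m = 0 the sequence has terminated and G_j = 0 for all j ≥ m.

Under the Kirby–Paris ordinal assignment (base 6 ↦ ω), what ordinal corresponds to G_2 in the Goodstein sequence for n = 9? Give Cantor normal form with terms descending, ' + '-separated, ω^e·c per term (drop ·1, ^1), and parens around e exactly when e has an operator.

ω + 5

[0] 9 ≡ 2·4 + 1 (base 4). Lift 5: 11. −1: 10.
[1] 10 ≡ 2·5 (base 5). Lift 6: 12. −1: 11.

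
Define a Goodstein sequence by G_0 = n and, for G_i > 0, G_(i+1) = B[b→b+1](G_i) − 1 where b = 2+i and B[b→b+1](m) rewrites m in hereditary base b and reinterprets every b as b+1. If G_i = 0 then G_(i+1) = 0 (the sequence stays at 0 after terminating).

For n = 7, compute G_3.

[0] 7 ≡ 2^2 + 2 + 1 (base 2). Lift 3: 31. −1: 30.
[1] 30 ≡ 3^3 + 3 (base 3). Lift 4: 260. −1: 259.
[2] 259 ≡ 4^4 + 3 (base 4). Lift 5: 3128. −1: 3127.
[3] 3127 ≡ 5^5 + 2 (base 5). Lift 6: 46658. −1: 46657.

3127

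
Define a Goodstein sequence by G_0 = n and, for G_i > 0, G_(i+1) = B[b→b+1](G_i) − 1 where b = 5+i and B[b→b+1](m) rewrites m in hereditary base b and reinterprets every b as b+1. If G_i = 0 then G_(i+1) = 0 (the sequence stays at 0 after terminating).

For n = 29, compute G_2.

(0) 29|_5 = 5^2 + 4 ↦ 6^2 + 4|_6 = 40 ⇒ 39
(1) 39|_6 = 6^2 + 3 ↦ 7^2 + 3|_7 = 52 ⇒ 51

51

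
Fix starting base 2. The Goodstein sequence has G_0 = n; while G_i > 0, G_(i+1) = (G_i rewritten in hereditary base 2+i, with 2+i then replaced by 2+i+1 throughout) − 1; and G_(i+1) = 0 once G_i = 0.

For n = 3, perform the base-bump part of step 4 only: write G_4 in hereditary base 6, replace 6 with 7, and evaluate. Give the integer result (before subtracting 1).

1

3 —HB2→ 2 + 1 —bump→ 3 + 1 = 4 —(−1)→ 3
3 —HB3→ 3 —bump→ 4 = 4 —(−1)→ 3
3 —HB4→ 3 —bump→ 3 = 3 —(−1)→ 2
2 —HB5→ 2 —bump→ 2 = 2 —(−1)→ 1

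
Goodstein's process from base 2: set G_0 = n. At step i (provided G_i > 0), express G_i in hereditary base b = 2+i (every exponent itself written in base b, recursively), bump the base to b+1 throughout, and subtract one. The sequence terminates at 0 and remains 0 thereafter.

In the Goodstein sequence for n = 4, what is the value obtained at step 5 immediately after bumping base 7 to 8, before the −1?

140

(0) 4|_2 = 2^2 ↦ 3^3|_3 = 27 ⇒ 26
(1) 26|_3 = 2·3^2 + 2·3 + 2 ↦ 2·4^2 + 2·4 + 2|_4 = 42 ⇒ 41
(2) 41|_4 = 2·4^2 + 2·4 + 1 ↦ 2·5^2 + 2·5 + 1|_5 = 61 ⇒ 60
(3) 60|_5 = 2·5^2 + 2·5 ↦ 2·6^2 + 2·6|_6 = 84 ⇒ 83
(4) 83|_6 = 2·6^2 + 6 + 5 ↦ 2·7^2 + 7 + 5|_7 = 110 ⇒ 109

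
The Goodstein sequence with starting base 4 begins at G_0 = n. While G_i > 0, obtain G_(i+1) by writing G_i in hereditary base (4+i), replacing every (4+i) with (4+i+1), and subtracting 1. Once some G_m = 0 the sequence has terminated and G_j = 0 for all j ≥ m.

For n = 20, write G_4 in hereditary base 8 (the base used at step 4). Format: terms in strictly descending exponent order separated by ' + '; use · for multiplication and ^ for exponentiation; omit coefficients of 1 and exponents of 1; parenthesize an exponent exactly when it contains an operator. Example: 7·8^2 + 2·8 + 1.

8^2 + 1

[0] 20 ≡ 4^2 + 4 (base 4). Lift 5: 30. −1: 29.
[1] 29 ≡ 5^2 + 4 (base 5). Lift 6: 40. −1: 39.
[2] 39 ≡ 6^2 + 3 (base 6). Lift 7: 52. −1: 51.
[3] 51 ≡ 7^2 + 2 (base 7). Lift 8: 66. −1: 65.
[4] 65 ≡ 8^2 + 1 (base 8). Lift 9: 82. −1: 81.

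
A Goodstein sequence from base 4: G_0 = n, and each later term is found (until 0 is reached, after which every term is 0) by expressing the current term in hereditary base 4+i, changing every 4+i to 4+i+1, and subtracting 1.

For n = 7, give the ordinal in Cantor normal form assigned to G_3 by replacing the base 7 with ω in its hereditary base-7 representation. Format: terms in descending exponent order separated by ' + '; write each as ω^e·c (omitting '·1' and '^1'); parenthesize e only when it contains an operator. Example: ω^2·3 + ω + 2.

G_0=7  [base 4] 4 + 3  →[4↦5]→  5 + 3 = 8  −1 ⇒ G_1=7
G_1=7  [base 5] 5 + 2  →[5↦6]→  6 + 2 = 8  −1 ⇒ G_2=7
G_2=7  [base 6] 6 + 1  →[6↦7]→  7 + 1 = 8  −1 ⇒ G_3=7
G_3=7  [base 7] 7  →[7↦8]→  8 = 8  −1 ⇒ G_4=7

ω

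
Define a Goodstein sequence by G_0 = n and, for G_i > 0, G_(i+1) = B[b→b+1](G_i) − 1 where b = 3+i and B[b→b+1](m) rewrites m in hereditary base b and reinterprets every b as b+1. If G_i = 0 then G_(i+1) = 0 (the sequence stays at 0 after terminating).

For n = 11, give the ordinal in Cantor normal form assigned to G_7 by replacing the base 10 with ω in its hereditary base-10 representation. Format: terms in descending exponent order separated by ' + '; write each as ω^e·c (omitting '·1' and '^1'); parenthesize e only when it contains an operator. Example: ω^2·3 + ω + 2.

ω·5 + 1

11 —HB3→ 3^2 + 2 —bump→ 4^2 + 2 = 18 —(−1)→ 17
17 —HB4→ 4^2 + 1 —bump→ 5^2 + 1 = 26 —(−1)→ 25
25 —HB5→ 5^2 —bump→ 6^2 = 36 —(−1)→ 35
35 —HB6→ 5·6 + 5 —bump→ 5·7 + 5 = 40 —(−1)→ 39
39 —HB7→ 5·7 + 4 —bump→ 5·8 + 4 = 44 —(−1)→ 43
43 —HB8→ 5·8 + 3 —bump→ 5·9 + 3 = 48 —(−1)→ 47
47 —HB9→ 5·9 + 2 —bump→ 5·10 + 2 = 52 —(−1)→ 51
51 —HB10→ 5·10 + 1 —bump→ 5·11 + 1 = 56 —(−1)→ 55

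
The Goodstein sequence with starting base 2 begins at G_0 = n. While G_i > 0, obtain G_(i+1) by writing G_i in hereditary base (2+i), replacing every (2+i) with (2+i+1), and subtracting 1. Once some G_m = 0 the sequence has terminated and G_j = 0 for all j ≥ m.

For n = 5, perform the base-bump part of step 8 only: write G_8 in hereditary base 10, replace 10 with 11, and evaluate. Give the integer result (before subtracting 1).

base 2: 5 = 2^2 + 1; at 3: 3^3 + 1 = 28; next = 27
base 3: 27 = 3^3; at 4: 4^4 = 256; next = 255
base 4: 255 = 3·4^3 + 3·4^2 + 3·4 + 3; at 5: 3·5^3 + 3·5^2 + 3·5 + 3 = 468; next = 467
base 5: 467 = 3·5^3 + 3·5^2 + 3·5 + 2; at 6: 3·6^3 + 3·6^2 + 3·6 + 2 = 776; next = 775
base 6: 775 = 3·6^3 + 3·6^2 + 3·6 + 1; at 7: 3·7^3 + 3·7^2 + 3·7 + 1 = 1198; next = 1197
base 7: 1197 = 3·7^3 + 3·7^2 + 3·7; at 8: 3·8^3 + 3·8^2 + 3·8 = 1752; next = 1751
base 8: 1751 = 3·8^3 + 3·8^2 + 2·8 + 7; at 9: 3·9^3 + 3·9^2 + 2·9 + 7 = 2455; next = 2454
base 9: 2454 = 3·9^3 + 3·9^2 + 2·9 + 6; at 10: 3·10^3 + 3·10^2 + 2·10 + 6 = 3326; next = 3325
base 10: 3325 = 3·10^3 + 3·10^2 + 2·10 + 5; at 11: 3·11^3 + 3·11^2 + 2·11 + 5 = 4383; next = 4382

4383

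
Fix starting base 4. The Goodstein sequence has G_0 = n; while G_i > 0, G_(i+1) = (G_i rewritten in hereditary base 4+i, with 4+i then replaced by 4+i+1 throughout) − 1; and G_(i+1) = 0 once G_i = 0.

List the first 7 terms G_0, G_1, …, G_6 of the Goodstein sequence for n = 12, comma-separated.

G_0=12  [base 4] 3·4  →[4↦5]→  3·5 = 15  −1 ⇒ G_1=14
G_1=14  [base 5] 2·5 + 4  →[5↦6]→  2·6 + 4 = 16  −1 ⇒ G_2=15
G_2=15  [base 6] 2·6 + 3  →[6↦7]→  2·7 + 3 = 17  −1 ⇒ G_3=16
G_3=16  [base 7] 2·7 + 2  →[7↦8]→  2·8 + 2 = 18  −1 ⇒ G_4=17
G_4=17  [base 8] 2·8 + 1  →[8↦9]→  2·9 + 1 = 19  −1 ⇒ G_5=18
G_5=18  [base 9] 2·9  →[9↦10]→  2·10 = 20  −1 ⇒ G_6=19

12, 14, 15, 16, 17, 18, 19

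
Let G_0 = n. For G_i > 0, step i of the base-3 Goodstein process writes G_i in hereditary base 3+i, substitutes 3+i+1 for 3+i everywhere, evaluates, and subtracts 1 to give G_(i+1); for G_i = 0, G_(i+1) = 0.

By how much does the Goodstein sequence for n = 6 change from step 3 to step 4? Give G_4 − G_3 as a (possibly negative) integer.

i=0: 6 = 2·3 (b=3); 3→4: 2·4 = 8; 8−1 = 7
i=1: 7 = 4 + 3 (b=4); 4→5: 5 + 3 = 8; 8−1 = 7
i=2: 7 = 5 + 2 (b=5); 5→6: 6 + 2 = 8; 8−1 = 7
i=3: 7 = 6 + 1 (b=6); 6→7: 7 + 1 = 8; 8−1 = 7

0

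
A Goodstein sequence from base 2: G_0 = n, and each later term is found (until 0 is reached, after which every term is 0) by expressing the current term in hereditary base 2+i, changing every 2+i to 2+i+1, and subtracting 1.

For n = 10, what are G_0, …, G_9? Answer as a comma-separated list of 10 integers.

step 0: 10 = 2^(2 + 1) + 2; sub 3 for 2: 3^(3 + 1) + 3; = 84; G_1 = 84−1 = 83
step 1: 83 = 3^(3 + 1) + 2; sub 4 for 3: 4^(4 + 1) + 2; = 1026; G_2 = 1026−1 = 1025
step 2: 1025 = 4^(4 + 1) + 1; sub 5 for 4: 5^(5 + 1) + 1; = 15626; G_3 = 15626−1 = 15625
step 3: 15625 = 5^(5 + 1); sub 6 for 5: 6^(6 + 1); = 279936; G_4 = 279936−1 = 279935
step 4: 279935 = 5·6^6 + 5·6^5 + 5·6^4 + 5·6^3 + 5·6^2 + 5·6 + 5; sub 7 for 6: 5·7^7 + 5·7^5 + 5·7^4 + 5·7^3 + 5·7^2 + 5·7 + 5; = 4215755; G_5 = 4215755−1 = 4215754
step 5: 4215754 = 5·7^7 + 5·7^5 + 5·7^4 + 5·7^3 + 5·7^2 + 5·7 + 4; sub 8 for 7: 5·8^8 + 5·8^5 + 5·8^4 + 5·8^3 + 5·8^2 + 5·8 + 4; = 84073324; G_6 = 84073324−1 = 84073323
step 6: 84073323 = 5·8^8 + 5·8^5 + 5·8^4 + 5·8^3 + 5·8^2 + 5·8 + 3; sub 9 for 8: 5·9^9 + 5·9^5 + 5·9^4 + 5·9^3 + 5·9^2 + 5·9 + 3; = 1937434593; G_7 = 1937434593−1 = 1937434592
step 7: 1937434592 = 5·9^9 + 5·9^5 + 5·9^4 + 5·9^3 + 5·9^2 + 5·9 + 2; sub 10 for 9: 5·10^10 + 5·10^5 + 5·10^4 + 5·10^3 + 5·10^2 + 5·10 + 2; = 50000555552; G_8 = 50000555552−1 = 50000555551
step 8: 50000555551 = 5·10^10 + 5·10^5 + 5·10^4 + 5·10^3 + 5·10^2 + 5·10 + 1; sub 11 for 10: 5·11^11 + 5·11^5 + 5·11^4 + 5·11^3 + 5·11^2 + 5·11 + 1; = 1426559238831; G_9 = 1426559238831−1 = 1426559238830

10, 83, 1025, 15625, 279935, 4215754, 84073323, 1937434592, 50000555551, 1426559238830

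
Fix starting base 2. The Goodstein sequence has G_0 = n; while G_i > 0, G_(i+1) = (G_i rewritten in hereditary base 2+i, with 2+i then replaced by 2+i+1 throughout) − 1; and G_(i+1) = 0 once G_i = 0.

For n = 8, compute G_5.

[0] 8 ≡ 2^(2 + 1) (base 2). Lift 3: 81. −1: 80.
[1] 80 ≡ 2·3^3 + 2·3^2 + 2·3 + 2 (base 3). Lift 4: 554. −1: 553.
[2] 553 ≡ 2·4^4 + 2·4^2 + 2·4 + 1 (base 4). Lift 5: 6311. −1: 6310.
[3] 6310 ≡ 2·5^5 + 2·5^2 + 2·5 (base 5). Lift 6: 93396. −1: 93395.
[4] 93395 ≡ 2·6^6 + 2·6^2 + 6 + 5 (base 6). Lift 7: 1647196. −1: 1647195.

1647195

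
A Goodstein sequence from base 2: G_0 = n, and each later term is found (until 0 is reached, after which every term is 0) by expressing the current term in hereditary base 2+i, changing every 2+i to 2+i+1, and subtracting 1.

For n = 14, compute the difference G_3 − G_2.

17469

base 2: 14 = 2^(2 + 1) + 2^2 + 2; at 3: 3^(3 + 1) + 3^3 + 3 = 111; next = 110
base 3: 110 = 3^(3 + 1) + 3^3 + 2; at 4: 4^(4 + 1) + 4^4 + 2 = 1282; next = 1281
base 4: 1281 = 4^(4 + 1) + 4^4 + 1; at 5: 5^(5 + 1) + 5^5 + 1 = 18751; next = 18750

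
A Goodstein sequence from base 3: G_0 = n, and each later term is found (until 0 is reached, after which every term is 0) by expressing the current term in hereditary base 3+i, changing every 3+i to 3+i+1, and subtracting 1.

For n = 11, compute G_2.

25

G_0 = 11. HB_3(11) = 3^2 + 2. Bump = 18. G_1 = 17.
G_1 = 17. HB_4(17) = 4^2 + 1. Bump = 26. G_2 = 25.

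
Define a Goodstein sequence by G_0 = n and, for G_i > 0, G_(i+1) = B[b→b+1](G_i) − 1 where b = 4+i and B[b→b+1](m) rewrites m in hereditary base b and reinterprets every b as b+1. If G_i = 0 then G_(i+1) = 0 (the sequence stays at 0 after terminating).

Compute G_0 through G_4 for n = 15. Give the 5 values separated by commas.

15, 17, 19, 21, 23

i=0: 15 = 3·4 + 3 (b=4); 4→5: 3·5 + 3 = 18; 18−1 = 17
i=1: 17 = 3·5 + 2 (b=5); 5→6: 3·6 + 2 = 20; 20−1 = 19
i=2: 19 = 3·6 + 1 (b=6); 6→7: 3·7 + 1 = 22; 22−1 = 21
i=3: 21 = 3·7 (b=7); 7→8: 3·8 = 24; 24−1 = 23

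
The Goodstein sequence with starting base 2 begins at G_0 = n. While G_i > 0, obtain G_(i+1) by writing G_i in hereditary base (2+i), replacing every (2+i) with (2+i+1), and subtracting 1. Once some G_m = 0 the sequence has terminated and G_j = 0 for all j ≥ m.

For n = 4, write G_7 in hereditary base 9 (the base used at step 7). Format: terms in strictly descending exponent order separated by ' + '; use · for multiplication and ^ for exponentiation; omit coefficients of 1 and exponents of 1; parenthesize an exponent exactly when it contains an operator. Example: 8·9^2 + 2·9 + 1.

G_0 = 4. HB_2(4) = 2^2. Bump = 27. G_1 = 26.
G_1 = 26. HB_3(26) = 2·3^2 + 2·3 + 2. Bump = 42. G_2 = 41.
G_2 = 41. HB_4(41) = 2·4^2 + 2·4 + 1. Bump = 61. G_3 = 60.
G_3 = 60. HB_5(60) = 2·5^2 + 2·5. Bump = 84. G_4 = 83.
G_4 = 83. HB_6(83) = 2·6^2 + 6 + 5. Bump = 110. G_5 = 109.
G_5 = 109. HB_7(109) = 2·7^2 + 7 + 4. Bump = 140. G_6 = 139.
G_6 = 139. HB_8(139) = 2·8^2 + 8 + 3. Bump = 174. G_7 = 173.
G_7 = 173. HB_9(173) = 2·9^2 + 9 + 2. Bump = 212. G_8 = 211.

2·9^2 + 9 + 2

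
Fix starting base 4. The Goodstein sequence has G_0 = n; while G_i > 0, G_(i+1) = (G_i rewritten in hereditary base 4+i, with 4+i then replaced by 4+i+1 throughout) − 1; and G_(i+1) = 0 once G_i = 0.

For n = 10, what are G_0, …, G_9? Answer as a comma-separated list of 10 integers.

G_0=10  [base 4] 2·4 + 2  →[4↦5]→  2·5 + 2 = 12  −1 ⇒ G_1=11
G_1=11  [base 5] 2·5 + 1  →[5↦6]→  2·6 + 1 = 13  −1 ⇒ G_2=12
G_2=12  [base 6] 2·6  →[6↦7]→  2·7 = 14  −1 ⇒ G_3=13
G_3=13  [base 7] 7 + 6  →[7↦8]→  8 + 6 = 14  −1 ⇒ G_4=13
G_4=13  [base 8] 8 + 5  →[8↦9]→  9 + 5 = 14  −1 ⇒ G_5=13
G_5=13  [base 9] 9 + 4  →[9↦10]→  10 + 4 = 14  −1 ⇒ G_6=13
G_6=13  [base 10] 10 + 3  →[10↦11]→  11 + 3 = 14  −1 ⇒ G_7=13
G_7=13  [base 11] 11 + 2  →[11↦12]→  12 + 2 = 14  −1 ⇒ G_8=13
G_8=13  [base 12] 12 + 1  →[12↦13]→  13 + 1 = 14  −1 ⇒ G_9=13

10, 11, 12, 13, 13, 13, 13, 13, 13, 13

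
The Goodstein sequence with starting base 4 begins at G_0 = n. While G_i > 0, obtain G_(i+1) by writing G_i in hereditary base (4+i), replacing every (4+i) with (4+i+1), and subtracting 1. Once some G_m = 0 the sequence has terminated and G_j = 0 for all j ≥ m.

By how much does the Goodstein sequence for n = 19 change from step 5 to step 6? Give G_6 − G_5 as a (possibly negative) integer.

6

step 0: 19 = 4^2 + 3; sub 5 for 4: 5^2 + 3; = 28; G_1 = 28−1 = 27
step 1: 27 = 5^2 + 2; sub 6 for 5: 6^2 + 2; = 38; G_2 = 38−1 = 37
step 2: 37 = 6^2 + 1; sub 7 for 6: 7^2 + 1; = 50; G_3 = 50−1 = 49
step 3: 49 = 7^2; sub 8 for 7: 8^2; = 64; G_4 = 64−1 = 63
step 4: 63 = 7·8 + 7; sub 9 for 8: 7·9 + 7; = 70; G_5 = 70−1 = 69
step 5: 69 = 7·9 + 6; sub 10 for 9: 7·10 + 6; = 76; G_6 = 76−1 = 75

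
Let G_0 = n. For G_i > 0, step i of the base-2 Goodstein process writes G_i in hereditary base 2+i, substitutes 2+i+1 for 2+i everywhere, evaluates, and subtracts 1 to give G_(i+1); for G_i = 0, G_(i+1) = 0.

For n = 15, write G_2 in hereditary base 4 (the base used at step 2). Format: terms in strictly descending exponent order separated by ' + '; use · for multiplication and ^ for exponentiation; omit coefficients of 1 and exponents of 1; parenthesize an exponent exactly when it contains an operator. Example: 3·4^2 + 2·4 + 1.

15 —HB2→ 2^(2 + 1) + 2^2 + 2 + 1 —bump→ 3^(3 + 1) + 3^3 + 3 + 1 = 112 —(−1)→ 111
111 —HB3→ 3^(3 + 1) + 3^3 + 3 —bump→ 4^(4 + 1) + 4^4 + 4 = 1284 —(−1)→ 1283
1283 —HB4→ 4^(4 + 1) + 4^4 + 3 —bump→ 5^(5 + 1) + 5^5 + 3 = 18753 —(−1)→ 18752

4^(4 + 1) + 4^4 + 3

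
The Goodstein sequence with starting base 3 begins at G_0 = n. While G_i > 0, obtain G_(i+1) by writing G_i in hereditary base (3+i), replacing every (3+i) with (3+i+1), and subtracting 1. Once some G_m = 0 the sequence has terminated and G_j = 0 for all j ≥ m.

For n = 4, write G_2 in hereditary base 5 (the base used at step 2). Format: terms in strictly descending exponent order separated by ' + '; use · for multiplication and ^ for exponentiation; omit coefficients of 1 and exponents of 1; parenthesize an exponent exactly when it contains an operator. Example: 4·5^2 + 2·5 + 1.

i=0: 4 = 3 + 1 (b=3); 3→4: 4 + 1 = 5; 5−1 = 4
i=1: 4 = 4 (b=4); 4→5: 5 = 5; 5−1 = 4

4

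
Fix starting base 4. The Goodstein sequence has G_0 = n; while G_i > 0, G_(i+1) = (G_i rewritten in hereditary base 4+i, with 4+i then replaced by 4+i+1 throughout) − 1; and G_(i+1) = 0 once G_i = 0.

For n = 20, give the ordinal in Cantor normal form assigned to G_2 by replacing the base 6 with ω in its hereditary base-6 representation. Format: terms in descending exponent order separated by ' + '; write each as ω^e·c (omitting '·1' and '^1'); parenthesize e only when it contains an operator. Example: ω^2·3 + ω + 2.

ω^2 + 3

G_0 = 20. HB_4(20) = 4^2 + 4. Bump = 30. G_1 = 29.
G_1 = 29. HB_5(29) = 5^2 + 4. Bump = 40. G_2 = 39.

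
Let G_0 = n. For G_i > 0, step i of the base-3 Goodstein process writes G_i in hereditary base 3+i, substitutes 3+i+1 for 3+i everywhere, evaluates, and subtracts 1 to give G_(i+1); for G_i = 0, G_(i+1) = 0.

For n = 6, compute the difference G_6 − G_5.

G_0=6  [base 3] 2·3  →[3↦4]→  2·4 = 8  −1 ⇒ G_1=7
G_1=7  [base 4] 4 + 3  →[4↦5]→  5 + 3 = 8  −1 ⇒ G_2=7
G_2=7  [base 5] 5 + 2  →[5↦6]→  6 + 2 = 8  −1 ⇒ G_3=7
G_3=7  [base 6] 6 + 1  →[6↦7]→  7 + 1 = 8  −1 ⇒ G_4=7
G_4=7  [base 7] 7  →[7↦8]→  8 = 8  −1 ⇒ G_5=7
G_5=7  [base 8] 7  →[8↦9]→  7 = 7  −1 ⇒ G_6=6

-1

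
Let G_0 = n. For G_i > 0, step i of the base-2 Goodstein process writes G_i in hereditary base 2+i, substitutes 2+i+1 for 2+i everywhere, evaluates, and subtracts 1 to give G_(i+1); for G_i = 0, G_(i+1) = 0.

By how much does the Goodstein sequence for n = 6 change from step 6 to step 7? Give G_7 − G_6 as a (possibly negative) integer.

[0] 6 ≡ 2^2 + 2 (base 2). Lift 3: 30. −1: 29.
[1] 29 ≡ 3^3 + 2 (base 3). Lift 4: 258. −1: 257.
[2] 257 ≡ 4^4 + 1 (base 4). Lift 5: 3126. −1: 3125.
[3] 3125 ≡ 5^5 (base 5). Lift 6: 46656. −1: 46655.
[4] 46655 ≡ 5·6^5 + 5·6^4 + 5·6^3 + 5·6^2 + 5·6 + 5 (base 6). Lift 7: 98040. −1: 98039.
[5] 98039 ≡ 5·7^5 + 5·7^4 + 5·7^3 + 5·7^2 + 5·7 + 4 (base 7). Lift 8: 187244. −1: 187243.
[6] 187243 ≡ 5·8^5 + 5·8^4 + 5·8^3 + 5·8^2 + 5·8 + 3 (base 8). Lift 9: 332148. −1: 332147.

144904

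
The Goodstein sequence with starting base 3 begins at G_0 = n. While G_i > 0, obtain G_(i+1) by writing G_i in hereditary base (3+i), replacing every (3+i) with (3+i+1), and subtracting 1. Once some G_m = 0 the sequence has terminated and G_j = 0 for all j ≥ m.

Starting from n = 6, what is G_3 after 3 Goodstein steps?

7

[0] 6 ≡ 2·3 (base 3). Lift 4: 8. −1: 7.
[1] 7 ≡ 4 + 3 (base 4). Lift 5: 8. −1: 7.
[2] 7 ≡ 5 + 2 (base 5). Lift 6: 8. −1: 7.
[3] 7 ≡ 6 + 1 (base 6). Lift 7: 8. −1: 7.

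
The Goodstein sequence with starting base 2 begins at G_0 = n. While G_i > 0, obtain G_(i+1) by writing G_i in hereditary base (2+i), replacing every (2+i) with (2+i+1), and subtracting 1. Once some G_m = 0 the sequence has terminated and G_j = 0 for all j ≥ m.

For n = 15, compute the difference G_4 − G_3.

[0] 15 ≡ 2^(2 + 1) + 2^2 + 2 + 1 (base 2). Lift 3: 112. −1: 111.
[1] 111 ≡ 3^(3 + 1) + 3^3 + 3 (base 3). Lift 4: 1284. −1: 1283.
[2] 1283 ≡ 4^(4 + 1) + 4^4 + 3 (base 4). Lift 5: 18753. −1: 18752.
[3] 18752 ≡ 5^(5 + 1) + 5^5 + 2 (base 5). Lift 6: 326594. −1: 326593.

307841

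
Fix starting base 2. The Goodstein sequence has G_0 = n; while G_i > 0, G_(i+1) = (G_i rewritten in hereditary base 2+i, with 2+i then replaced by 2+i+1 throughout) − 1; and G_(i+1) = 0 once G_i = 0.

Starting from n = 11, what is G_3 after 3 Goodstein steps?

15627

11 —HB2→ 2^(2 + 1) + 2 + 1 —bump→ 3^(3 + 1) + 3 + 1 = 85 —(−1)→ 84
84 —HB3→ 3^(3 + 1) + 3 —bump→ 4^(4 + 1) + 4 = 1028 —(−1)→ 1027
1027 —HB4→ 4^(4 + 1) + 3 —bump→ 5^(5 + 1) + 3 = 15628 —(−1)→ 15627
15627 —HB5→ 5^(5 + 1) + 2 —bump→ 6^(6 + 1) + 2 = 279938 —(−1)→ 279937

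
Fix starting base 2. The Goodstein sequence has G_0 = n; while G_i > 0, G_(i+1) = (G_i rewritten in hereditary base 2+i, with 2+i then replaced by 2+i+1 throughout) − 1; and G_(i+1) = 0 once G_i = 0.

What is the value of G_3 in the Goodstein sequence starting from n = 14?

base 2: 14 = 2^(2 + 1) + 2^2 + 2; at 3: 3^(3 + 1) + 3^3 + 3 = 111; next = 110
base 3: 110 = 3^(3 + 1) + 3^3 + 2; at 4: 4^(4 + 1) + 4^4 + 2 = 1282; next = 1281
base 4: 1281 = 4^(4 + 1) + 4^4 + 1; at 5: 5^(5 + 1) + 5^5 + 1 = 18751; next = 18750
base 5: 18750 = 5^(5 + 1) + 5^5; at 6: 6^(6 + 1) + 6^6 = 326592; next = 326591

18750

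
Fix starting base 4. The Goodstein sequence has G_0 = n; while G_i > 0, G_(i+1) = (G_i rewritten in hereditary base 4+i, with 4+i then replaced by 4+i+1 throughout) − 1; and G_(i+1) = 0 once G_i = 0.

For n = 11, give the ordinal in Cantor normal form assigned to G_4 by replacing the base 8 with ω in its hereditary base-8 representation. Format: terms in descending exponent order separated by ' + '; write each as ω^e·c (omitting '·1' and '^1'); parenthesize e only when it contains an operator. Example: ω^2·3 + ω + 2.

base 4: 11 = 2·4 + 3; at 5: 2·5 + 3 = 13; next = 12
base 5: 12 = 2·5 + 2; at 6: 2·6 + 2 = 14; next = 13
base 6: 13 = 2·6 + 1; at 7: 2·7 + 1 = 15; next = 14
base 7: 14 = 2·7; at 8: 2·8 = 16; next = 15
base 8: 15 = 8 + 7; at 9: 9 + 7 = 16; next = 15

ω + 7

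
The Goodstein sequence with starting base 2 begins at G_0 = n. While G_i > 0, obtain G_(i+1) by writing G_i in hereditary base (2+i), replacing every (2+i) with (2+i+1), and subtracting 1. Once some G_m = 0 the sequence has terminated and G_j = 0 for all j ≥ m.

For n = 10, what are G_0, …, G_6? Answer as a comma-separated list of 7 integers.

10 —HB2→ 2^(2 + 1) + 2 —bump→ 3^(3 + 1) + 3 = 84 —(−1)→ 83
83 —HB3→ 3^(3 + 1) + 2 —bump→ 4^(4 + 1) + 2 = 1026 —(−1)→ 1025
1025 —HB4→ 4^(4 + 1) + 1 —bump→ 5^(5 + 1) + 1 = 15626 —(−1)→ 15625
15625 —HB5→ 5^(5 + 1) —bump→ 6^(6 + 1) = 279936 —(−1)→ 279935
279935 —HB6→ 5·6^6 + 5·6^5 + 5·6^4 + 5·6^3 + 5·6^2 + 5·6 + 5 —bump→ 5·7^7 + 5·7^5 + 5·7^4 + 5·7^3 + 5·7^2 + 5·7 + 5 = 4215755 —(−1)→ 4215754
4215754 —HB7→ 5·7^7 + 5·7^5 + 5·7^4 + 5·7^3 + 5·7^2 + 5·7 + 4 —bump→ 5·8^8 + 5·8^5 + 5·8^4 + 5·8^3 + 5·8^2 + 5·8 + 4 = 84073324 —(−1)→ 84073323

10, 83, 1025, 15625, 279935, 4215754, 84073323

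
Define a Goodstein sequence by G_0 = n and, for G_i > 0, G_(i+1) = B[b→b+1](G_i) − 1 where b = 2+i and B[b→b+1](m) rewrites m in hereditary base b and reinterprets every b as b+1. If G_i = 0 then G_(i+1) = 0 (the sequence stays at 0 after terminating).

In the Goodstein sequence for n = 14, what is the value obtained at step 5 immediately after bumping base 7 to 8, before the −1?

14 —HB2→ 2^(2 + 1) + 2^2 + 2 —bump→ 3^(3 + 1) + 3^3 + 3 = 111 —(−1)→ 110
110 —HB3→ 3^(3 + 1) + 3^3 + 2 —bump→ 4^(4 + 1) + 4^4 + 2 = 1282 —(−1)→ 1281
1281 —HB4→ 4^(4 + 1) + 4^4 + 1 —bump→ 5^(5 + 1) + 5^5 + 1 = 18751 —(−1)→ 18750
18750 —HB5→ 5^(5 + 1) + 5^5 —bump→ 6^(6 + 1) + 6^6 = 326592 —(−1)→ 326591
326591 —HB6→ 6^(6 + 1) + 5·6^5 + 5·6^4 + 5·6^3 + 5·6^2 + 5·6 + 5 —bump→ 7^(7 + 1) + 5·7^5 + 5·7^4 + 5·7^3 + 5·7^2 + 5·7 + 5 = 5862841 —(−1)→ 5862840
5862840 —HB7→ 7^(7 + 1) + 5·7^5 + 5·7^4 + 5·7^3 + 5·7^2 + 5·7 + 4 —bump→ 8^(8 + 1) + 5·8^5 + 5·8^4 + 5·8^3 + 5·8^2 + 5·8 + 4 = 134404972 —(−1)→ 134404971

134404972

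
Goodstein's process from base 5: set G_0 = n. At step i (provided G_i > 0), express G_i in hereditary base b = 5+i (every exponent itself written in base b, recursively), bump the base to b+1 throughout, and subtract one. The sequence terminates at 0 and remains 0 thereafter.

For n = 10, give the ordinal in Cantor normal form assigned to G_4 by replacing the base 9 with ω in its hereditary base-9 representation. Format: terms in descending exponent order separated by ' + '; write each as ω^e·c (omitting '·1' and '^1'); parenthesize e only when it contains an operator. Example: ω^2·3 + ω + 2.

ω + 2

(0) 10|_5 = 2·5 ↦ 2·6|_6 = 12 ⇒ 11
(1) 11|_6 = 6 + 5 ↦ 7 + 5|_7 = 12 ⇒ 11
(2) 11|_7 = 7 + 4 ↦ 8 + 4|_8 = 12 ⇒ 11
(3) 11|_8 = 8 + 3 ↦ 9 + 3|_9 = 12 ⇒ 11
(4) 11|_9 = 9 + 2 ↦ 10 + 2|_10 = 12 ⇒ 11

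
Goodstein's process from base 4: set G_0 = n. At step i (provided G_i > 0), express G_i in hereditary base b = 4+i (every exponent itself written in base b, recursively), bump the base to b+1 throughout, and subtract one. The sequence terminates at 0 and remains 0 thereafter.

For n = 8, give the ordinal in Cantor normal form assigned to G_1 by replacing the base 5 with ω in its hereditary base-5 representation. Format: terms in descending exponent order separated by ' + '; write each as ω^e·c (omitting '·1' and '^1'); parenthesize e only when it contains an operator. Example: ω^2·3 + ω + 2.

8 —HB4→ 2·4 —bump→ 2·5 = 10 —(−1)→ 9
9 —HB5→ 5 + 4 —bump→ 6 + 4 = 10 —(−1)→ 9

ω + 4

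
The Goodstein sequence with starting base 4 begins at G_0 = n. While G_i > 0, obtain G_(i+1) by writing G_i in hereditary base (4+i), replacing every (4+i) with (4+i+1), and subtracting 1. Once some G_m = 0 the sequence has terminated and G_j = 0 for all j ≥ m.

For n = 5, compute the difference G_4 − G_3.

-1

step 0: 5 = 4 + 1; sub 5 for 4: 5 + 1; = 6; G_1 = 6−1 = 5
step 1: 5 = 5; sub 6 for 5: 6; = 6; G_2 = 6−1 = 5
step 2: 5 = 5; sub 7 for 6: 5; = 5; G_3 = 5−1 = 4
step 3: 4 = 4; sub 8 for 7: 4; = 4; G_4 = 4−1 = 3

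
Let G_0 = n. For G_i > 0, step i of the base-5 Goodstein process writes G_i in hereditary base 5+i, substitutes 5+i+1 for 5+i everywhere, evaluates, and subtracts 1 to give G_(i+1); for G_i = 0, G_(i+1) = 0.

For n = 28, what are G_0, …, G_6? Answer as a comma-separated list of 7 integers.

(0) 28|_5 = 5^2 + 3 ↦ 6^2 + 3|_6 = 39 ⇒ 38
(1) 38|_6 = 6^2 + 2 ↦ 7^2 + 2|_7 = 51 ⇒ 50
(2) 50|_7 = 7^2 + 1 ↦ 8^2 + 1|_8 = 65 ⇒ 64
(3) 64|_8 = 8^2 ↦ 9^2|_9 = 81 ⇒ 80
(4) 80|_9 = 8·9 + 8 ↦ 8·10 + 8|_10 = 88 ⇒ 87
(5) 87|_10 = 8·10 + 7 ↦ 8·11 + 7|_11 = 95 ⇒ 94

28, 38, 50, 64, 80, 87, 94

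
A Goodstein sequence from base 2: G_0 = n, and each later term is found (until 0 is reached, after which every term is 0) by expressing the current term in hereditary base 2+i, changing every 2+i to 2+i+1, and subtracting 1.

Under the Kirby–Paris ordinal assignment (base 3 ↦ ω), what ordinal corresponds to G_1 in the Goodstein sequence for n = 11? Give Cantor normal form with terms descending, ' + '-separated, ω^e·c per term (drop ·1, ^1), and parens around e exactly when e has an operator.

ω^(ω + 1) + ω

i=0: 11 = 2^(2 + 1) + 2 + 1 (b=2); 2→3: 3^(3 + 1) + 3 + 1 = 85; 85−1 = 84
i=1: 84 = 3^(3 + 1) + 3 (b=3); 3→4: 4^(4 + 1) + 4 = 1028; 1028−1 = 1027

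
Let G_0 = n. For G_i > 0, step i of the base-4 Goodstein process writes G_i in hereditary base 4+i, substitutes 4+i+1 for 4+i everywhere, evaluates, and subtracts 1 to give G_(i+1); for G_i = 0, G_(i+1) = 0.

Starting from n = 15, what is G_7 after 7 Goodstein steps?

G_0 = 15. HB_4(15) = 3·4 + 3. Bump = 18. G_1 = 17.
G_1 = 17. HB_5(17) = 3·5 + 2. Bump = 20. G_2 = 19.
G_2 = 19. HB_6(19) = 3·6 + 1. Bump = 22. G_3 = 21.
G_3 = 21. HB_7(21) = 3·7. Bump = 24. G_4 = 23.
G_4 = 23. HB_8(23) = 2·8 + 7. Bump = 25. G_5 = 24.
G_5 = 24. HB_9(24) = 2·9 + 6. Bump = 26. G_6 = 25.
G_6 = 25. HB_10(25) = 2·10 + 5. Bump = 27. G_7 = 26.

26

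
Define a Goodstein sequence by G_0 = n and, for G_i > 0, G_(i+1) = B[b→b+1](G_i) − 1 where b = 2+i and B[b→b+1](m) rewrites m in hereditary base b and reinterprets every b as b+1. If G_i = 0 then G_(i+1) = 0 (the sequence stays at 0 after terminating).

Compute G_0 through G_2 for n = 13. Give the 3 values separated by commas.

step 0: 13 = 2^(2 + 1) + 2^2 + 1; sub 3 for 2: 3^(3 + 1) + 3^3 + 1; = 109; G_1 = 109−1 = 108
step 1: 108 = 3^(3 + 1) + 3^3; sub 4 for 3: 4^(4 + 1) + 4^4; = 1280; G_2 = 1280−1 = 1279

13, 108, 1279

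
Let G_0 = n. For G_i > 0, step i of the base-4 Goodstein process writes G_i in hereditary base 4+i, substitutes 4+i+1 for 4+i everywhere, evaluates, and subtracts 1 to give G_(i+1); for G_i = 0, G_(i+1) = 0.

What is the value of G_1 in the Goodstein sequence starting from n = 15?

G_0=15  [base 4] 3·4 + 3  →[4↦5]→  3·5 + 3 = 18  −1 ⇒ G_1=17
G_1=17  [base 5] 3·5 + 2  →[5↦6]→  3·6 + 2 = 20  −1 ⇒ G_2=19

17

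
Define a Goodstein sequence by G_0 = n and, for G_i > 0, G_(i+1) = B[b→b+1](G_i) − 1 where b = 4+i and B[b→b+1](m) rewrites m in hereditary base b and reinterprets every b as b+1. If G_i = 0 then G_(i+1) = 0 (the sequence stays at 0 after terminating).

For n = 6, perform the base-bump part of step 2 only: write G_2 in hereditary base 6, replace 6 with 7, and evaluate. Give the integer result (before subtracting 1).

7

base 4: 6 = 4 + 2; at 5: 5 + 2 = 7; next = 6
base 5: 6 = 5 + 1; at 6: 6 + 1 = 7; next = 6
base 6: 6 = 6; at 7: 7 = 7; next = 6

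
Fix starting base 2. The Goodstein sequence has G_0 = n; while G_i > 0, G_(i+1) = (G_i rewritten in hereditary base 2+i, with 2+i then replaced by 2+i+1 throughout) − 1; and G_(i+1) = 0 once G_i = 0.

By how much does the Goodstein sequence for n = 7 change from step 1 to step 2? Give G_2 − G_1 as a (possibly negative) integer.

G_0 = 7. HB_2(7) = 2^2 + 2 + 1. Bump = 31. G_1 = 30.
G_1 = 30. HB_3(30) = 3^3 + 3. Bump = 260. G_2 = 259.

229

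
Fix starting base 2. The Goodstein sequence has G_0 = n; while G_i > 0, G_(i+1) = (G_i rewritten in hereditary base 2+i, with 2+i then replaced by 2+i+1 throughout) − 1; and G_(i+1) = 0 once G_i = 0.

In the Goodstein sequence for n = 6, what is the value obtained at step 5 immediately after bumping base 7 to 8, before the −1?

6 —HB2→ 2^2 + 2 —bump→ 3^3 + 3 = 30 —(−1)→ 29
29 —HB3→ 3^3 + 2 —bump→ 4^4 + 2 = 258 —(−1)→ 257
257 —HB4→ 4^4 + 1 —bump→ 5^5 + 1 = 3126 —(−1)→ 3125
3125 —HB5→ 5^5 —bump→ 6^6 = 46656 —(−1)→ 46655
46655 —HB6→ 5·6^5 + 5·6^4 + 5·6^3 + 5·6^2 + 5·6 + 5 —bump→ 5·7^5 + 5·7^4 + 5·7^3 + 5·7^2 + 5·7 + 5 = 98040 —(−1)→ 98039

187244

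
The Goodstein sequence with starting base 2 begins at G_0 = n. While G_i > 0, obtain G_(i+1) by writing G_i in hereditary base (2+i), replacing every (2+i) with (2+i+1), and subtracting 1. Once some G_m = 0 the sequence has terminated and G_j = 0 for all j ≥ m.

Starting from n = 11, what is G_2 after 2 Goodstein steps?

G_0 = 11. HB_2(11) = 2^(2 + 1) + 2 + 1. Bump = 85. G_1 = 84.
G_1 = 84. HB_3(84) = 3^(3 + 1) + 3. Bump = 1028. G_2 = 1027.

1027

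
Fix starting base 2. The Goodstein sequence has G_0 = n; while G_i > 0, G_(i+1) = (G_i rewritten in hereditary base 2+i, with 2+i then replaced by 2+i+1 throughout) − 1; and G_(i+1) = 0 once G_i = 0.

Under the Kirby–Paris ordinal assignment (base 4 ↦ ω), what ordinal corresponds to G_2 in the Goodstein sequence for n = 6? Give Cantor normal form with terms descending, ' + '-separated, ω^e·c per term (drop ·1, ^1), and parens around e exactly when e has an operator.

ω^ω + 1

G_0 = 6. HB_2(6) = 2^2 + 2. Bump = 30. G_1 = 29.
G_1 = 29. HB_3(29) = 3^3 + 2. Bump = 258. G_2 = 257.
G_2 = 257. HB_4(257) = 4^4 + 1. Bump = 3126. G_3 = 3125.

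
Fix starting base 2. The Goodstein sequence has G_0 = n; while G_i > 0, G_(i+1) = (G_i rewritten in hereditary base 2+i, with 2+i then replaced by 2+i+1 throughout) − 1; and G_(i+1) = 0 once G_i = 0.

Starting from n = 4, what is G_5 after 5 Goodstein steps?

109

[0] 4 ≡ 2^2 (base 2). Lift 3: 27. −1: 26.
[1] 26 ≡ 2·3^2 + 2·3 + 2 (base 3). Lift 4: 42. −1: 41.
[2] 41 ≡ 2·4^2 + 2·4 + 1 (base 4). Lift 5: 61. −1: 60.
[3] 60 ≡ 2·5^2 + 2·5 (base 5). Lift 6: 84. −1: 83.
[4] 83 ≡ 2·6^2 + 6 + 5 (base 6). Lift 7: 110. −1: 109.
[5] 109 ≡ 2·7^2 + 7 + 4 (base 7). Lift 8: 140. −1: 139.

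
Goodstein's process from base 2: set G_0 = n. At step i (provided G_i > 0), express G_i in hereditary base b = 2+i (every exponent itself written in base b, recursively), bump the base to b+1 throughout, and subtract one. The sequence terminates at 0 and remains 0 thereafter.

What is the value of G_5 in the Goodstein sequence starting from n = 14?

G_0 = 14. HB_2(14) = 2^(2 + 1) + 2^2 + 2. Bump = 111. G_1 = 110.
G_1 = 110. HB_3(110) = 3^(3 + 1) + 3^3 + 2. Bump = 1282. G_2 = 1281.
G_2 = 1281. HB_4(1281) = 4^(4 + 1) + 4^4 + 1. Bump = 18751. G_3 = 18750.
G_3 = 18750. HB_5(18750) = 5^(5 + 1) + 5^5. Bump = 326592. G_4 = 326591.
G_4 = 326591. HB_6(326591) = 6^(6 + 1) + 5·6^5 + 5·6^4 + 5·6^3 + 5·6^2 + 5·6 + 5. Bump = 5862841. G_5 = 5862840.

5862840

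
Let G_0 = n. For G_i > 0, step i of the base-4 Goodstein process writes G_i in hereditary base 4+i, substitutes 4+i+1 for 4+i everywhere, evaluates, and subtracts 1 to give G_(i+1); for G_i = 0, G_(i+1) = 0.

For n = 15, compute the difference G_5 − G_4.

G_0 = 15. HB_4(15) = 3·4 + 3. Bump = 18. G_1 = 17.
G_1 = 17. HB_5(17) = 3·5 + 2. Bump = 20. G_2 = 19.
G_2 = 19. HB_6(19) = 3·6 + 1. Bump = 22. G_3 = 21.
G_3 = 21. HB_7(21) = 3·7. Bump = 24. G_4 = 23.
G_4 = 23. HB_8(23) = 2·8 + 7. Bump = 25. G_5 = 24.

1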